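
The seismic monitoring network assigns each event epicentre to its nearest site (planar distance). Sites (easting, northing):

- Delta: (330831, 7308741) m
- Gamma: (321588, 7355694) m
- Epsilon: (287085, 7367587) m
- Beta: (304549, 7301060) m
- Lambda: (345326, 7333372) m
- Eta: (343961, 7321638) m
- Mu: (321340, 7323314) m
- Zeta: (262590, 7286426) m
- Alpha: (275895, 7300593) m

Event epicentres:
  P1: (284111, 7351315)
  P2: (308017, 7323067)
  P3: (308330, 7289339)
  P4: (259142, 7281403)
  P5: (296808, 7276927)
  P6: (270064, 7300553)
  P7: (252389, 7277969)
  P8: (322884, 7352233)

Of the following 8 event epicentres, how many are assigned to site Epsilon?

P1 → Epsilon
P2 → Mu
P3 → Beta
P4 → Zeta
P5 → Beta
P6 → Alpha
P7 → Zeta
P8 → Gamma
1 of the 8 goes to Epsilon.

1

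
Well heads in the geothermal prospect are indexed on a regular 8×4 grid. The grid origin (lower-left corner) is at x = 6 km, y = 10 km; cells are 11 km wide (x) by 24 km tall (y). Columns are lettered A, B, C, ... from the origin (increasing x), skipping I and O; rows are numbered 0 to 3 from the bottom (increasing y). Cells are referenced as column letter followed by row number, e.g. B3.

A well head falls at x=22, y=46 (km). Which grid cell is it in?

Column index: ⌊(22 − 6) / 11⌋ = ⌊1.455⌋ = 1 → column B
Row offset from origin: ⌊(46 − 10) / 24⌋ = ⌊1.500⌋ = 1 → row 1

B1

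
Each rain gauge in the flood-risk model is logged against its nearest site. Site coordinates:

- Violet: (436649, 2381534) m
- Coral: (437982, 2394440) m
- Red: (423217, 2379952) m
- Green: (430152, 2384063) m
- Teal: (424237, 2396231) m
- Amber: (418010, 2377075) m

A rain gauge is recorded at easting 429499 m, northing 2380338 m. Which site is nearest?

Squared distances to each site:
Violet: 52552916.000; Coral: 270827693.000; Red: 39612520.000; Green: 14302034.000; Teal: 280276093.000; Amber: 142644290.000.
Minimum at Green.

Green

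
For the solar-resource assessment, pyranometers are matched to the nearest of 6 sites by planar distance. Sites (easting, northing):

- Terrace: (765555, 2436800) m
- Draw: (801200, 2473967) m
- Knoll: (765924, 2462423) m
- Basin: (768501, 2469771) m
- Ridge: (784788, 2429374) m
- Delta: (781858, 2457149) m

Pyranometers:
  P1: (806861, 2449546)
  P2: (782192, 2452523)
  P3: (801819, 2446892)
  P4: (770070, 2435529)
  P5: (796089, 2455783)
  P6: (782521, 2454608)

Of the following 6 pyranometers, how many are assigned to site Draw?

1

P1 → Draw
P2 → Delta
P3 → Delta
P4 → Terrace
P5 → Delta
P6 → Delta
1 of the 6 goes to Draw.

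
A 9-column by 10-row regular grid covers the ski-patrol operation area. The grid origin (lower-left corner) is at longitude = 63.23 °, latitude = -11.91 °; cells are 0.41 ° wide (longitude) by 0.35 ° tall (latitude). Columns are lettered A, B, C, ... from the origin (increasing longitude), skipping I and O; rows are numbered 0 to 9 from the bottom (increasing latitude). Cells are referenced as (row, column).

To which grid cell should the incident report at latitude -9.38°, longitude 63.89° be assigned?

Column index: ⌊(63.89 − 63.23) / 0.41⌋ = ⌊1.610⌋ = 1 → column B
Row offset from origin: ⌊(-9.38 − -11.91) / 0.35⌋ = ⌊7.229⌋ = 7 → row 7

(7, B)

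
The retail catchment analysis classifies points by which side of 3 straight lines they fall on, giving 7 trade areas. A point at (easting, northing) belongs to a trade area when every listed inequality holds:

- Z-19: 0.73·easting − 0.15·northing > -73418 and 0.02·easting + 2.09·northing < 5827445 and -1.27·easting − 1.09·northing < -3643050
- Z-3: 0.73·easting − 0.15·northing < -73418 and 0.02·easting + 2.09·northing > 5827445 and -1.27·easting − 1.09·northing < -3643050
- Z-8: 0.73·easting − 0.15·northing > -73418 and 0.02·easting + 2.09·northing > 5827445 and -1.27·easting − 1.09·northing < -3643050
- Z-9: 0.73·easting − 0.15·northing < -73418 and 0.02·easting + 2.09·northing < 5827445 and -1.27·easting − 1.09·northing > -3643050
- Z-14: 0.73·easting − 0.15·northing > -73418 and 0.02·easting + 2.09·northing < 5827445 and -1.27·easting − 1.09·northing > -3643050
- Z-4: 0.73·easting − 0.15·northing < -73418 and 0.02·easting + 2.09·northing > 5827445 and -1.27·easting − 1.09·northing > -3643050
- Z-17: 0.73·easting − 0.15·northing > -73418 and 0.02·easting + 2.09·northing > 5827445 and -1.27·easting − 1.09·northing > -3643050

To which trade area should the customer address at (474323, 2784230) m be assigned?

Z-17

0.73·474323 − 0.15·2784230 = -71378.710, which is > -73418
0.02·474323 + 2.09·2784230 = 5828527.160, which is > 5827445
-1.27·474323 − 1.09·2784230 = -3637200.910, which is > -3643050
This sign pattern matches Z-17.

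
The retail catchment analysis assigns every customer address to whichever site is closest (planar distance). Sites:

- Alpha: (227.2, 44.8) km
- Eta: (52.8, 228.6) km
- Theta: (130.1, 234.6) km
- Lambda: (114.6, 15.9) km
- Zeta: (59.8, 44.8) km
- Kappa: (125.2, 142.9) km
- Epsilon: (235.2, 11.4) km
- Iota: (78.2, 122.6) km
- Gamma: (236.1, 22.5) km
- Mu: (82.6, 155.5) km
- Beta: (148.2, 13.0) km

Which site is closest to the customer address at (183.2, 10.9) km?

Beta

Squared distances to each site:
Alpha: 3085.210; Eta: 64397.450; Theta: 52861.300; Lambda: 4730.960; Zeta: 16376.770; Kappa: 20788.000; Epsilon: 2704.250; Iota: 23501.890; Gamma: 2932.970; Mu: 31029.520; Beta: 1229.410.
Minimum at Beta.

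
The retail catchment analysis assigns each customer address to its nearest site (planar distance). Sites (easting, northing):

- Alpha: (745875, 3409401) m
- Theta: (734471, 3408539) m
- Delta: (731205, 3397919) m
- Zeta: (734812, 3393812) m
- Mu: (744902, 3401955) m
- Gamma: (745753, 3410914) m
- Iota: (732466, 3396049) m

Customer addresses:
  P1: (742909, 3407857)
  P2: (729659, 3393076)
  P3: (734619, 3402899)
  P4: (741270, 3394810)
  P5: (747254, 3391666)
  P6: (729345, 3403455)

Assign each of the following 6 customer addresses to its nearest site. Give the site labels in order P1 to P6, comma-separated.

P1 → Alpha (d²=11181092.00)
P2 → Iota (d²=16717978.00)
P3 → Theta (d²=31831504.00)
P4 → Zeta (d²=42701768.00)
P5 → Mu (d²=111395425.00)
P6 → Delta (d²=34106896.00)

Alpha, Iota, Theta, Zeta, Mu, Delta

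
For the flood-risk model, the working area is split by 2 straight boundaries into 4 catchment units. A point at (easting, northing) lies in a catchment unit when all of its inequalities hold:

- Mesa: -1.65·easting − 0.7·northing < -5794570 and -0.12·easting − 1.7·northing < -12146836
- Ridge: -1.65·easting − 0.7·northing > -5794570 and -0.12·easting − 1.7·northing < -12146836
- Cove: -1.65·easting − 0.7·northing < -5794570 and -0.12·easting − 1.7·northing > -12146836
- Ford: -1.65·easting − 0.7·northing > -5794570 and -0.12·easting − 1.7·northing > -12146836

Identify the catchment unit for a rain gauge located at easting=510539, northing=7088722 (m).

-1.65·510539 − 0.7·7088722 = -5804494.750, which is < -5794570
-0.12·510539 − 1.7·7088722 = -12112092.080, which is > -12146836
This sign pattern matches Cove.

Cove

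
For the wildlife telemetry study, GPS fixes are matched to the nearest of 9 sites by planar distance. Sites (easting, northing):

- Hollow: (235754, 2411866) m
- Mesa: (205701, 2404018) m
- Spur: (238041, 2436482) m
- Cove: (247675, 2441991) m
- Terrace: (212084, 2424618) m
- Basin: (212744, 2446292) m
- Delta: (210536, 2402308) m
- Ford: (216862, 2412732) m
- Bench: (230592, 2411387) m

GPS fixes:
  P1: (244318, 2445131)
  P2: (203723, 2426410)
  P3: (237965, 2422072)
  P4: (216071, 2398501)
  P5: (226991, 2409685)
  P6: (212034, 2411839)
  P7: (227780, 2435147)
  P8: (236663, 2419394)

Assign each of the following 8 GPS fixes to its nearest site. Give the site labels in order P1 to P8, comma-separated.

P1 → Cove (d²=21129049.00)
P2 → Terrace (d²=73117585.00)
P3 → Hollow (d²=109050957.00)
P4 → Delta (d²=45129474.00)
P5 → Bench (d²=15864005.00)
P6 → Ford (d²=24107033.00)
P7 → Spur (d²=107070346.00)
P8 → Hollow (d²=57497065.00)

Cove, Terrace, Hollow, Delta, Bench, Ford, Spur, Hollow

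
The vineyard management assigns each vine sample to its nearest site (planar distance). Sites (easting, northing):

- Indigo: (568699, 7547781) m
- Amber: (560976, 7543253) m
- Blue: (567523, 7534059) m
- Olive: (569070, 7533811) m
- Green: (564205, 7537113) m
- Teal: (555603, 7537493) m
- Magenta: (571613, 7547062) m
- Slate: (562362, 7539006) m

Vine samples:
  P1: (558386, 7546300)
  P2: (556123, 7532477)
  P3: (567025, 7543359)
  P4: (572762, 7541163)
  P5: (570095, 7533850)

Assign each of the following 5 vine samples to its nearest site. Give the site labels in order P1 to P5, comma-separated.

P1 → Amber (d²=15992309.00)
P2 → Teal (d²=25430656.00)
P3 → Indigo (d²=22356360.00)
P4 → Magenta (d²=36118402.00)
P5 → Olive (d²=1052146.00)

Amber, Teal, Indigo, Magenta, Olive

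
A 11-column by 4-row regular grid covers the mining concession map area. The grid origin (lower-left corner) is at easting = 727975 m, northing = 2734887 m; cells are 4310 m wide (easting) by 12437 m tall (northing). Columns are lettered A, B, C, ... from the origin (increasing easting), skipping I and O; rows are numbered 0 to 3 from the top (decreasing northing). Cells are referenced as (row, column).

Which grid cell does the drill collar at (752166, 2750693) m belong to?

Column index: ⌊(752166 − 727975) / 4310⌋ = ⌊5.613⌋ = 5 → column F
Row offset from origin: ⌊(2750693 − 2734887) / 12437⌋ = ⌊1.271⌋ = 1 → row 2 (counted from top)

(2, F)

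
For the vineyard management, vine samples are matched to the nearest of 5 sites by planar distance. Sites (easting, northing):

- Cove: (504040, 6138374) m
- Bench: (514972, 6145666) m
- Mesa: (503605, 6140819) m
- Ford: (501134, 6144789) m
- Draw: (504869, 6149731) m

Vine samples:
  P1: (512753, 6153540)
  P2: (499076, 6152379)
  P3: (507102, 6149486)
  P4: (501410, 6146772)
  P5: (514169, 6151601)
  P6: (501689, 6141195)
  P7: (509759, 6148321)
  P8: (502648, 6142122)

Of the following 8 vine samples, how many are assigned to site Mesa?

2

P1 → Bench
P2 → Draw
P3 → Draw
P4 → Ford
P5 → Bench
P6 → Mesa
P7 → Draw
P8 → Mesa
2 of the 8 go to Mesa.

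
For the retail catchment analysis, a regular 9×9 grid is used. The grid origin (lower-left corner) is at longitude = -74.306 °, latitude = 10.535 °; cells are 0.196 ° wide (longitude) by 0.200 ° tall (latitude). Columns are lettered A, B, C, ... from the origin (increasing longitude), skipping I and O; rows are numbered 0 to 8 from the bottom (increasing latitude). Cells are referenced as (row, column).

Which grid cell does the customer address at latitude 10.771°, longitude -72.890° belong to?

Column index: ⌊(-72.890 − -74.306) / 0.196⌋ = ⌊7.224⌋ = 7 → column H
Row offset from origin: ⌊(10.771 − 10.535) / 0.200⌋ = ⌊1.180⌋ = 1 → row 1

(1, H)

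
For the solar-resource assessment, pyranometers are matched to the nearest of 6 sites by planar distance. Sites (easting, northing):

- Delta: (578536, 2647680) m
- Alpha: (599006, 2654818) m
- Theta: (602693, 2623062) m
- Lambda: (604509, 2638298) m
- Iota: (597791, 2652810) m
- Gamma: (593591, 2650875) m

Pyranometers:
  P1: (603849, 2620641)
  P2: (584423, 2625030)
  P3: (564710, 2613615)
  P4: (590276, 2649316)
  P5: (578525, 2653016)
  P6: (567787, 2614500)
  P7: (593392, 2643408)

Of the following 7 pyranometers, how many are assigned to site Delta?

3

P1 → Theta
P2 → Theta
P3 → Delta
P4 → Gamma
P5 → Delta
P6 → Delta
P7 → Gamma
3 of the 7 go to Delta.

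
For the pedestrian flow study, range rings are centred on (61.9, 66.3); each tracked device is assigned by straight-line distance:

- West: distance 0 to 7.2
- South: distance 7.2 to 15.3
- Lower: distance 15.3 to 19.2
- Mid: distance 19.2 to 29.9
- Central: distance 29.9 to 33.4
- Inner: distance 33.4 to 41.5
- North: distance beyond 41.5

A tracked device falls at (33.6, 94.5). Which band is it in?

Inner

Distance = √((33.6−61.9)² + (94.5−66.3)²) = √(800.890 + 795.240) = 39.952.
33.4 ≤ 39.952 < 41.5 → Inner.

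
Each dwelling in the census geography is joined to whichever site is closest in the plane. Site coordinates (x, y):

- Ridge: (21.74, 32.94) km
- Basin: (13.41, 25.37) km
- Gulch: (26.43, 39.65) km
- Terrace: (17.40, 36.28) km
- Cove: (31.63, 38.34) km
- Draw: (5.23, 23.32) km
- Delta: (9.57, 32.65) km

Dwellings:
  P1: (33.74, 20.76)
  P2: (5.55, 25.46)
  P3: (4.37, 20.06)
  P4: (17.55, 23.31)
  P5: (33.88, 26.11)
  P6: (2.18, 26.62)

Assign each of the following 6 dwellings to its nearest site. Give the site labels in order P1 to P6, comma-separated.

P1 → Ridge (d²=292.35)
P2 → Draw (d²=4.68)
P3 → Draw (d²=11.37)
P4 → Basin (d²=21.38)
P5 → Cove (d²=154.64)
P6 → Draw (d²=20.19)

Ridge, Draw, Draw, Basin, Cove, Draw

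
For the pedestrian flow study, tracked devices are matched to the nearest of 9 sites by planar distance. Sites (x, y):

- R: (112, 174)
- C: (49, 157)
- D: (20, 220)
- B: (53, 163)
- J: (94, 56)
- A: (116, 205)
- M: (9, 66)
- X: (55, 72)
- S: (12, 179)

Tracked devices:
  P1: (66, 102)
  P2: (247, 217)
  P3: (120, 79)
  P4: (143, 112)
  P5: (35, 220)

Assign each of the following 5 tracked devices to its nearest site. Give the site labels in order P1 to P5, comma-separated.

X, A, J, R, D

P1 → X (d²=1021.00)
P2 → A (d²=17305.00)
P3 → J (d²=1205.00)
P4 → R (d²=4805.00)
P5 → D (d²=225.00)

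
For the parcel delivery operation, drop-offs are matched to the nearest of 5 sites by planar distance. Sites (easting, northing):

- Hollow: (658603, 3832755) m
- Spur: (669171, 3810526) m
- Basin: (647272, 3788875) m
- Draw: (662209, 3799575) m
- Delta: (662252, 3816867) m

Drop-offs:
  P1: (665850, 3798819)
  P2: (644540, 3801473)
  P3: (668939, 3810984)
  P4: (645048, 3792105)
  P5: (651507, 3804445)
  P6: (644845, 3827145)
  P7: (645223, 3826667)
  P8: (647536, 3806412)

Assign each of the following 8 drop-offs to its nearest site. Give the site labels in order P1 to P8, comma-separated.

Draw, Basin, Spur, Basin, Draw, Hollow, Hollow, Draw

P1 → Draw (d²=13828417.00)
P2 → Basin (d²=166173428.00)
P3 → Spur (d²=263588.00)
P4 → Basin (d²=15379076.00)
P5 → Draw (d²=138249704.00)
P6 → Hollow (d²=220754664.00)
P7 → Hollow (d²=216088144.00)
P8 → Draw (d²=262041498.00)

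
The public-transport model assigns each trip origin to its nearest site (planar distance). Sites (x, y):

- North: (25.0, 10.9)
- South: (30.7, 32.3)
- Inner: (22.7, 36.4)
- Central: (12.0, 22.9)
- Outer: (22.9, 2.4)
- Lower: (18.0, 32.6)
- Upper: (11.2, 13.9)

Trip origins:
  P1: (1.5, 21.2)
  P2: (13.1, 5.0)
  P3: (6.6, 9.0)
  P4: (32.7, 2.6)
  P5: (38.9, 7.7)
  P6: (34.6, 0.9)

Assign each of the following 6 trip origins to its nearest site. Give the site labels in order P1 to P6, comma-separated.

P1 → Central (d²=113.14)
P2 → Upper (d²=82.82)
P3 → Upper (d²=45.17)
P4 → Outer (d²=96.08)
P5 → North (d²=203.45)
P6 → Outer (d²=139.14)

Central, Upper, Upper, Outer, North, Outer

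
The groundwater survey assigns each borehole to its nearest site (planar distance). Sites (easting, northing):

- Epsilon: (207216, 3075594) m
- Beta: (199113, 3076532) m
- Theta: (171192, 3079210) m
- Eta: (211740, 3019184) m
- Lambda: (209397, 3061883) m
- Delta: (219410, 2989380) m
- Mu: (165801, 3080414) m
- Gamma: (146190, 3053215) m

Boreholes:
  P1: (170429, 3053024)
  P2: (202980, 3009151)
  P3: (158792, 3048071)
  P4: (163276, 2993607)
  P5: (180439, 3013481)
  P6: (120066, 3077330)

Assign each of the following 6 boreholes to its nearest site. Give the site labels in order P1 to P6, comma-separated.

Gamma, Eta, Gamma, Eta, Eta, Gamma

P1 → Gamma (d²=587565602.00)
P2 → Eta (d²=177398689.00)
P3 → Gamma (d²=185271140.00)
P4 → Eta (d²=3002942225.00)
P5 → Eta (d²=1012276810.00)
P6 → Gamma (d²=1263996601.00)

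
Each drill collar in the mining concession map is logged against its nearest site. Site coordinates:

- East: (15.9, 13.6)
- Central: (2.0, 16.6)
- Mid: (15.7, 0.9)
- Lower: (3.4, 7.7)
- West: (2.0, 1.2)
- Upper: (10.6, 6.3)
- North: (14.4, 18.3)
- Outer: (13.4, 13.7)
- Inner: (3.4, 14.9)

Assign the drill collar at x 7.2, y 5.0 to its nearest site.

Upper

Squared distances to each site:
East: 149.650; Central: 161.600; Mid: 89.060; Lower: 21.730; West: 41.480; Upper: 13.250; North: 228.730; Outer: 114.130; Inner: 112.450.
Minimum at Upper.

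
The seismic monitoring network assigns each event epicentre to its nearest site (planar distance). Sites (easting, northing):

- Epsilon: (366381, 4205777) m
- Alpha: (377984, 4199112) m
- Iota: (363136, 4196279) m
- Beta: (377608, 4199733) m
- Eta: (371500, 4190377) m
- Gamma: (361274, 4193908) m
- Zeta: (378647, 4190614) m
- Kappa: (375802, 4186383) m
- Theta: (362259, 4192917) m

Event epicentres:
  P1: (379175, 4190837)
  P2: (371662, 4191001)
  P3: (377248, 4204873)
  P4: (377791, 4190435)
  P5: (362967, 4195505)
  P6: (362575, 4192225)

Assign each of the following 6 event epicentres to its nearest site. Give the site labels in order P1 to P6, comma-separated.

P1 → Zeta (d²=328513.00)
P2 → Eta (d²=415620.00)
P3 → Beta (d²=26549200.00)
P4 → Zeta (d²=764777.00)
P5 → Iota (d²=627637.00)
P6 → Theta (d²=578720.00)

Zeta, Eta, Beta, Zeta, Iota, Theta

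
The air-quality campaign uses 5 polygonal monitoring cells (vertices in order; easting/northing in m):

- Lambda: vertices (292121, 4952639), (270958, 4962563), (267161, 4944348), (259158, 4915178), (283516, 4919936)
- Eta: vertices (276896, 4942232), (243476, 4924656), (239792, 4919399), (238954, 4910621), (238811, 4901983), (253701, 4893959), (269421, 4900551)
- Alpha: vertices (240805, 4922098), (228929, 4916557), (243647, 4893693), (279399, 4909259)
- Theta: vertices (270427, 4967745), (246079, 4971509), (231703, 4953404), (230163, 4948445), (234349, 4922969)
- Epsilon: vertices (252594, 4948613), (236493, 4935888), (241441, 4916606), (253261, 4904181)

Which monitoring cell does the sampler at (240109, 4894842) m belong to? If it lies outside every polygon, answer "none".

none

Cast a ray rightward from (240109, 4894842). For each polygon, the edges (by vertex number in listed order) whose endpoints lie on opposite sides of northing = 4894842, where each meets that height, and whether that is right or left of the point:
Lambda: no edge straddles that height → 0 crossings.
Eta: 5–6 at easting≈252062.4 (right), 6–7 at easting≈255806.7 (right) → 2 crossings.
Alpha: 2–3 at easting≈242907.4 (right), 3–4 at easting≈246286.0 (right) → 2 crossings.
Theta: no edge straddles that height → 0 crossings.
Epsilon: no edge straddles that height → 0 crossings.
All counts are even, so the point lies outside every listed polygon.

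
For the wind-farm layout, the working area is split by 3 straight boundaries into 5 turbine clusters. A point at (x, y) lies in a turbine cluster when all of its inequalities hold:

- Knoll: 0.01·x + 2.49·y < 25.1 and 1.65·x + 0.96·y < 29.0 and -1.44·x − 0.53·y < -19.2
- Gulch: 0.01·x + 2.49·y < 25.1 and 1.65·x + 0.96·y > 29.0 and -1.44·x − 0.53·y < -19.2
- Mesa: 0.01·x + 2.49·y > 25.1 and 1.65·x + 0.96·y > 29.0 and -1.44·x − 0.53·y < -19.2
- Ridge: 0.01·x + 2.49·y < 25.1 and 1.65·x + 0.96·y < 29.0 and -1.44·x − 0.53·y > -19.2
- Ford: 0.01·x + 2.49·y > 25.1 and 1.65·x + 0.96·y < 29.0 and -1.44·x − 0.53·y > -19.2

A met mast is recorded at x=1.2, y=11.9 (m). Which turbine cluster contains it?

0.01·1.2 + 2.49·11.9 = 29.643, which is > 25.1
1.65·1.2 + 0.96·11.9 = 13.404, which is < 29.0
-1.44·1.2 − 0.53·11.9 = -8.035, which is > -19.2
This sign pattern matches Ford.

Ford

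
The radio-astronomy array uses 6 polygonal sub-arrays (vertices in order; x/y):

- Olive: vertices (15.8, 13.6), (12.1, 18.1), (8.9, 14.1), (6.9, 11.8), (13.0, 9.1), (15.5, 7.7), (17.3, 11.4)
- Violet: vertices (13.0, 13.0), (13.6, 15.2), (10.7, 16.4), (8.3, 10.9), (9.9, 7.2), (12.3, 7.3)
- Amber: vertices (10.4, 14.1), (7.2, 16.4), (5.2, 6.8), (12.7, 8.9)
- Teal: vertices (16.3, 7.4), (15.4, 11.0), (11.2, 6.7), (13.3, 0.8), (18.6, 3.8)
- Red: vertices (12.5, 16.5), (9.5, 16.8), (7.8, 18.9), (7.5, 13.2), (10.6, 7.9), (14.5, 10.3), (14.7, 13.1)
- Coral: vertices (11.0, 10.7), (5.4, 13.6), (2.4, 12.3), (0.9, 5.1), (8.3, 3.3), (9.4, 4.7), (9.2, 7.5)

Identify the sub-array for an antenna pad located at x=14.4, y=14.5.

Cast a ray rightward from (14.4, 14.5). For each polygon, the edges (by vertex number in listed order) whose endpoints lie on opposite sides of y = 14.5, where each meets that height, and whether that is right or left of the point:
Olive: 1–2 at x≈15.06 (right), 2–3 at x≈9.22 (left) → 1 crossing.
Violet: 1–2 at x≈13.41 (left), 3–4 at x≈9.87 (left) → 0 crossings.
Amber: 1–2 at x≈9.84 (left), 2–3 at x≈6.80 (left) → 0 crossings.
Teal: no edge straddles that height → 0 crossings.
Red: 3–4 at x≈7.57 (left), 7–1 at x≈13.79 (left) → 0 crossings.
Coral: no edge straddles that height → 0 crossings.
Only Olive has an odd count, so the point is inside Olive.

Olive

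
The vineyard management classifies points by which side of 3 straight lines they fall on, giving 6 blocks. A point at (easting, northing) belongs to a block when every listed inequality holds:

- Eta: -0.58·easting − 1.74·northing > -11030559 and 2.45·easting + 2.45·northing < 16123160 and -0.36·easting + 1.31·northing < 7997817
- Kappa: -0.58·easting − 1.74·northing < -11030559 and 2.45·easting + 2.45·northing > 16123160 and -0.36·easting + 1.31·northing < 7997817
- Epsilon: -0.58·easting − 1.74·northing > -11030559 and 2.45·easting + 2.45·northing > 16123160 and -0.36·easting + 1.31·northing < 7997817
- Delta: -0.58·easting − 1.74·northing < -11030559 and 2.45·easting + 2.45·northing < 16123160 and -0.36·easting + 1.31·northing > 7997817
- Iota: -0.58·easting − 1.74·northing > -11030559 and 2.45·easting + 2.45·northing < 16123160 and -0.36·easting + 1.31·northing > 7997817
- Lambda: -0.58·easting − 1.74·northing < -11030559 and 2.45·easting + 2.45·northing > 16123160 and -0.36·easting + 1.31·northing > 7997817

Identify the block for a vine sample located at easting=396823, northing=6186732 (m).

Epsilon

-0.58·396823 − 1.74·6186732 = -10995071.020, which is > -11030559
2.45·396823 + 2.45·6186732 = 16129709.750, which is > 16123160
-0.36·396823 + 1.31·6186732 = 7961762.640, which is < 7997817
This sign pattern matches Epsilon.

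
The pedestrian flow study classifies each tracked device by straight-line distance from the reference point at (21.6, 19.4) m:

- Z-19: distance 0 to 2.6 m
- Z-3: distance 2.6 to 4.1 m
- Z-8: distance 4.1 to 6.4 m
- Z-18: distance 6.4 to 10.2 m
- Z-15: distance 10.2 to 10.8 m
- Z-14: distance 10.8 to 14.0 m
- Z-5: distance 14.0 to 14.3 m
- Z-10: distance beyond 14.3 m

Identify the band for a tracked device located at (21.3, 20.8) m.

Distance = √((21.3−21.6)² + (20.8−19.4)²) = √(0.090 + 1.960) = 1.432 m.
0 ≤ 1.432 < 2.6 → Z-19.

Z-19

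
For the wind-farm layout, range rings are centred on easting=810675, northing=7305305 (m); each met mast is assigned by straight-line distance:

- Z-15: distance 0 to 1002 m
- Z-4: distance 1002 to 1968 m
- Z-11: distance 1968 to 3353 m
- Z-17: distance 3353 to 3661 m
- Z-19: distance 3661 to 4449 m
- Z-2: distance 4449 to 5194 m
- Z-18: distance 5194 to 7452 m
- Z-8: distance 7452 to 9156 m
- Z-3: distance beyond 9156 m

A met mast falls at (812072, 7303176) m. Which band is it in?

Distance = √((812072−810675)² + (7303176−7305305)²) = √(1951609.000 + 4532641.000) = 2546.419 m.
1968 ≤ 2546.419 < 3353 → Z-11.

Z-11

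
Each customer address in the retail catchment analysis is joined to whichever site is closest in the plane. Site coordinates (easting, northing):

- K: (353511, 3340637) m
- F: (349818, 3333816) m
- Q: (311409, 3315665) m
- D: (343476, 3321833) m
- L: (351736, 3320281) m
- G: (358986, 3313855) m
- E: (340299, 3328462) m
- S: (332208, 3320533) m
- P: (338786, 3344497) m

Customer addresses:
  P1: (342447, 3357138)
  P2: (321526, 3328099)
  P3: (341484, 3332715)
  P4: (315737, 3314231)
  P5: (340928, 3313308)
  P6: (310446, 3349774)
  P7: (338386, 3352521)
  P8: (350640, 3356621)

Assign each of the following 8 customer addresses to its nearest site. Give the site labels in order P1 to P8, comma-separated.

P, S, E, Q, D, P, P, K

P1 → P (d²=173197802.00)
P2 → S (d²=171349480.00)
P3 → E (d²=19492234.00)
P4 → Q (d²=20787940.00)
P5 → D (d²=79167929.00)
P6 → P (d²=831002329.00)
P7 → P (d²=64544576.00)
P8 → K (d²=263730897.00)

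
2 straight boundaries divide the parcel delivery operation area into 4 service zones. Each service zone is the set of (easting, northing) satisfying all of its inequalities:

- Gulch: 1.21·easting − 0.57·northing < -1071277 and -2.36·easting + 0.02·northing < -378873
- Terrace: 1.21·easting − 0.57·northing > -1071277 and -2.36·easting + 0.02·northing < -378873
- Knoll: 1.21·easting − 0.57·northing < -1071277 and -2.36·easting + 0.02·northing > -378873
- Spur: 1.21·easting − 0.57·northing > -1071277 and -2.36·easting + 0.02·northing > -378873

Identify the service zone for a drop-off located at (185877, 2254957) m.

Terrace

1.21·185877 − 0.57·2254957 = -1060414.320, which is > -1071277
-2.36·185877 + 0.02·2254957 = -393570.580, which is < -378873
This sign pattern matches Terrace.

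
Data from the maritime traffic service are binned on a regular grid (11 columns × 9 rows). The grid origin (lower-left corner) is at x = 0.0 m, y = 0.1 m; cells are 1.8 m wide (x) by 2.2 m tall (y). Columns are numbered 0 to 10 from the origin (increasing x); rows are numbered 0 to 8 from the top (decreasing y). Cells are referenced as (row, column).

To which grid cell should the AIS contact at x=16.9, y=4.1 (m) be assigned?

Column index: ⌊(16.9 − 0.0) / 1.8⌋ = ⌊9.389⌋ = 9
Row offset from origin: ⌊(4.1 − 0.1) / 2.2⌋ = ⌊1.818⌋ = 1 → row 7 (counted from top)

(7, 9)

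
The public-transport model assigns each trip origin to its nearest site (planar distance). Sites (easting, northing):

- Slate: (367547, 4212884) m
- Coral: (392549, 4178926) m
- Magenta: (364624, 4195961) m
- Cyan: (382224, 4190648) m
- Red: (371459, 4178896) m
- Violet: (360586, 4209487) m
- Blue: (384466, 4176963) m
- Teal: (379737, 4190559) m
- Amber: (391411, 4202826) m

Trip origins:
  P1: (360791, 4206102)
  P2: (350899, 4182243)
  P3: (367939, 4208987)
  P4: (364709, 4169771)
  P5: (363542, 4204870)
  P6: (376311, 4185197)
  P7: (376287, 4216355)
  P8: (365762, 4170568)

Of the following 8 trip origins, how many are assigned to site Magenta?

1

P1 → Violet
P2 → Magenta
P3 → Slate
P4 → Red
P5 → Violet
P6 → Teal
P7 → Slate
P8 → Red
1 of the 8 goes to Magenta.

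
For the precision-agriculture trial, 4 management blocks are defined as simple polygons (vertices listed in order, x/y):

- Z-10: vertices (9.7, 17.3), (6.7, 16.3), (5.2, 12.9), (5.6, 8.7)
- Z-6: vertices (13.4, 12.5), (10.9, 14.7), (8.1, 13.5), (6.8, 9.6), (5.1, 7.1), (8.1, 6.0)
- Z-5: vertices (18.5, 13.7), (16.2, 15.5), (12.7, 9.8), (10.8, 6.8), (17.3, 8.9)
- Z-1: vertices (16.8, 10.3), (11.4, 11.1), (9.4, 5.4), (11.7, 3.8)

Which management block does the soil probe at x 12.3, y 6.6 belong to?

Cast a ray rightward from (12.3, 6.6). For each polygon, the edges (by vertex number in listed order) whose endpoints lie on opposite sides of y = 6.6, where each meets that height, and whether that is right or left of the point:
Z-10: no edge straddles that height → 0 crossings.
Z-6: 5–6 at x≈6.46 (left), 6–1 at x≈8.59 (left) → 0 crossings.
Z-5: no edge straddles that height → 0 crossings.
Z-1: 2–3 at x≈9.82 (left), 4–1 at x≈13.90 (right) → 1 crossing.
Only Z-1 has an odd count, so the point is inside Z-1.

Z-1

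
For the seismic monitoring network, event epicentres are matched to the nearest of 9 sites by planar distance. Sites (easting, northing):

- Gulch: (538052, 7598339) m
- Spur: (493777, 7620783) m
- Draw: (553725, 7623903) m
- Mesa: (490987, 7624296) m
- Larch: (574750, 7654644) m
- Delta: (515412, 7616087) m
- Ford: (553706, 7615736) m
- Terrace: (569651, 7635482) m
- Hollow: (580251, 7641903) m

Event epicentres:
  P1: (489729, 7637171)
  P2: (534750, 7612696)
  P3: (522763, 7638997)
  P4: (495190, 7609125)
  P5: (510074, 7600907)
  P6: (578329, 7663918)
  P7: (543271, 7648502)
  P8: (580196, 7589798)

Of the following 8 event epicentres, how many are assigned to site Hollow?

P1 → Mesa
P2 → Gulch
P3 → Delta
P4 → Spur
P5 → Delta
P6 → Larch
P7 → Draw
P8 → Ford
0 of the 8 go to Hollow.

0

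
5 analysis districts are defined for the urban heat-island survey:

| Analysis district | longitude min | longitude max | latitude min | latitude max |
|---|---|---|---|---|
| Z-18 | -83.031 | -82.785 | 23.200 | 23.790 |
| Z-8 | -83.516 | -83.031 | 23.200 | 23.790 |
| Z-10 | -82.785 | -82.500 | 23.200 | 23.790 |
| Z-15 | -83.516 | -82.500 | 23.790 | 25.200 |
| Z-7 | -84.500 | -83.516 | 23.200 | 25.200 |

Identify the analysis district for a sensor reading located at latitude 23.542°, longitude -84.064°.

The point has longitude = -84.064 and latitude = 23.542.
Only Z-7 satisfies -84.500 ≤ longitude ≤ -83.516 and 23.200 ≤ latitude ≤ 25.200.

Z-7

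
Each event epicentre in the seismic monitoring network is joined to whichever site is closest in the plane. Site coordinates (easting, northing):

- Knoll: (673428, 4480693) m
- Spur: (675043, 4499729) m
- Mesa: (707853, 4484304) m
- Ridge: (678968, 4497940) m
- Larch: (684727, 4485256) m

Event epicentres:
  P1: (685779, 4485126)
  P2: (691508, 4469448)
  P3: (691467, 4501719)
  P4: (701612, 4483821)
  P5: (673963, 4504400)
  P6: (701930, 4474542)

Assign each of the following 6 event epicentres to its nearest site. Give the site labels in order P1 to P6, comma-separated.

P1 → Larch (d²=1123604.00)
P2 → Larch (d²=295874825.00)
P3 → Ridge (d²=170505842.00)
P4 → Mesa (d²=39183370.00)
P5 → Spur (d²=22984641.00)
P6 → Mesa (d²=130378573.00)

Larch, Larch, Ridge, Mesa, Spur, Mesa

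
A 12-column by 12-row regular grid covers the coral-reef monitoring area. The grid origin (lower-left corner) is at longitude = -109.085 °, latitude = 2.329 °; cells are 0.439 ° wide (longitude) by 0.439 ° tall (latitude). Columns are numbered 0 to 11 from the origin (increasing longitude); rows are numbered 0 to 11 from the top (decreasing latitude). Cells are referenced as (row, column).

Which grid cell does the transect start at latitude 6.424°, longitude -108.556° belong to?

(2, 1)

Column index: ⌊(-108.556 − -109.085) / 0.439⌋ = ⌊1.205⌋ = 1
Row offset from origin: ⌊(6.424 − 2.329) / 0.439⌋ = ⌊9.328⌋ = 9 → row 2 (counted from top)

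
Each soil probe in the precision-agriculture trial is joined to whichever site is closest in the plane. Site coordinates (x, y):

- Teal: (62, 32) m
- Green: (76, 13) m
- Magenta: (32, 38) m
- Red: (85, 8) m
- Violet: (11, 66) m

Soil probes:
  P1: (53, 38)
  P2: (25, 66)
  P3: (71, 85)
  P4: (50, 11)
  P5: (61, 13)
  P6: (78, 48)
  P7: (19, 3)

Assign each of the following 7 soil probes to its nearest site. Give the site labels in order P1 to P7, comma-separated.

Teal, Violet, Teal, Teal, Green, Teal, Magenta

P1 → Teal (d²=117.00)
P2 → Violet (d²=196.00)
P3 → Teal (d²=2890.00)
P4 → Teal (d²=585.00)
P5 → Green (d²=225.00)
P6 → Teal (d²=512.00)
P7 → Magenta (d²=1394.00)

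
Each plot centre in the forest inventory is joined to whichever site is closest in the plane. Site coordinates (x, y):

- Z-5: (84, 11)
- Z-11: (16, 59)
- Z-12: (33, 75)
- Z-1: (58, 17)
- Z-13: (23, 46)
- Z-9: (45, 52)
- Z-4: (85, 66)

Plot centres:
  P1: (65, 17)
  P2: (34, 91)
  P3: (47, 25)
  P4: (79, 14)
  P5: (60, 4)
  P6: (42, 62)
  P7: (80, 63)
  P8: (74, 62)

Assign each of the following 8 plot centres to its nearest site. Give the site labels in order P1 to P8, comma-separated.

Z-1, Z-12, Z-1, Z-5, Z-1, Z-9, Z-4, Z-4

P1 → Z-1 (d²=49.00)
P2 → Z-12 (d²=257.00)
P3 → Z-1 (d²=185.00)
P4 → Z-5 (d²=34.00)
P5 → Z-1 (d²=173.00)
P6 → Z-9 (d²=109.00)
P7 → Z-4 (d²=34.00)
P8 → Z-4 (d²=137.00)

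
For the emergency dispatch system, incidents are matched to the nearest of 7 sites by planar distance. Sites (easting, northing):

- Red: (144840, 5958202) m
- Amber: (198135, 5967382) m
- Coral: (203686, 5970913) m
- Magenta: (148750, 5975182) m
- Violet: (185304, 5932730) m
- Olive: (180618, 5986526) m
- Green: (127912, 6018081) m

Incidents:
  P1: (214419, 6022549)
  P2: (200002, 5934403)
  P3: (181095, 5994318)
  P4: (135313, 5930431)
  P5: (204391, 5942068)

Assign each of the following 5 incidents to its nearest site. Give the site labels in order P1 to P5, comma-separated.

Olive, Violet, Olive, Red, Violet

P1 → Olive (d²=2440164130.00)
P2 → Violet (d²=218830133.00)
P3 → Olive (d²=60942793.00)
P4 → Red (d²=861992170.00)
P5 → Violet (d²=451511813.00)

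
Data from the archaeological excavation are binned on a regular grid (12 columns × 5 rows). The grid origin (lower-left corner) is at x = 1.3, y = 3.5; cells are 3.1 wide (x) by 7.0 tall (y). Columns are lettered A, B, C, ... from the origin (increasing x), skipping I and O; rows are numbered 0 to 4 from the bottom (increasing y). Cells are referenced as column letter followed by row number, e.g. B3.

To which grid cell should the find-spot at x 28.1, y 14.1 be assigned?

Column index: ⌊(28.1 − 1.3) / 3.1⌋ = ⌊8.645⌋ = 8 → column J
Row offset from origin: ⌊(14.1 − 3.5) / 7.0⌋ = ⌊1.514⌋ = 1 → row 1

J1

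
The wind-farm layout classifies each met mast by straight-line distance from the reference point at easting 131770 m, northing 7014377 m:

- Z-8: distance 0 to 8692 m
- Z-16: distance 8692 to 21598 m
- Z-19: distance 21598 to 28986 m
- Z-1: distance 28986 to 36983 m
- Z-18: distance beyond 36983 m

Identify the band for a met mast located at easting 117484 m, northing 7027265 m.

Distance = √((117484−131770)² + (7027265−7014377)²) = √(204089796.000 + 166100544.000) = 19240.331 m.
8692 ≤ 19240.331 < 21598 → Z-16.

Z-16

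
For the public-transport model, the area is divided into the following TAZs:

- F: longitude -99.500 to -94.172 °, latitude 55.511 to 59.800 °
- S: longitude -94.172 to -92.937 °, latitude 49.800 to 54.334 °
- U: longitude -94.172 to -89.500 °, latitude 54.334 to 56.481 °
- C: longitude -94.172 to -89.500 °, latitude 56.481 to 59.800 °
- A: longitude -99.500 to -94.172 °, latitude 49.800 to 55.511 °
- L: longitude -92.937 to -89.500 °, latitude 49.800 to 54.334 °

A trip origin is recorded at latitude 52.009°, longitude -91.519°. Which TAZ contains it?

L

The point has longitude = -91.519 and latitude = 52.009.
Only L satisfies -92.937 ≤ longitude ≤ -89.500 and 49.800 ≤ latitude ≤ 54.334.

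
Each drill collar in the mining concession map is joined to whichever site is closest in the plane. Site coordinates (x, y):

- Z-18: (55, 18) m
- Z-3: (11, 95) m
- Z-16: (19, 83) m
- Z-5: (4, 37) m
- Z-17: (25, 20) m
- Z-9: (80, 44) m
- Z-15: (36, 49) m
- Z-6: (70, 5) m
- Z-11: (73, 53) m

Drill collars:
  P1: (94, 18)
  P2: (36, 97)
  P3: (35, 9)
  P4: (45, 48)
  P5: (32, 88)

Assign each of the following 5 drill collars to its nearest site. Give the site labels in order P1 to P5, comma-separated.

P1 → Z-6 (d²=745.00)
P2 → Z-16 (d²=485.00)
P3 → Z-17 (d²=221.00)
P4 → Z-15 (d²=82.00)
P5 → Z-16 (d²=194.00)

Z-6, Z-16, Z-17, Z-15, Z-16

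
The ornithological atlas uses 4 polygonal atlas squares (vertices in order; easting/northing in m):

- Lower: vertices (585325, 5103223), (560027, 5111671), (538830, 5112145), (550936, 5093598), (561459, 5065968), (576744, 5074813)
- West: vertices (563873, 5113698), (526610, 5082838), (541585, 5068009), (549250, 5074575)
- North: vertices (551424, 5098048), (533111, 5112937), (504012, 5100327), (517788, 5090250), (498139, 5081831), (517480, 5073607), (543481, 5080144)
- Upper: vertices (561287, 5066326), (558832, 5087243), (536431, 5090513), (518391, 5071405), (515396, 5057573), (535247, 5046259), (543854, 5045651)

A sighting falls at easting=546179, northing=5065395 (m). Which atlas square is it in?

Cast a ray rightward from (546179, 5065395). For each polygon, the edges (by vertex number in listed order) whose endpoints lie on opposite sides of northing = 5065395, where each meets that height, and whether that is right or left of the point:
Lower: no edge straddles that height → 0 crossings.
West: no edge straddles that height → 0 crossings.
North: no edge straddles that height → 0 crossings.
Upper: 4–5 at easting≈517089.7 (left), 7–1 at easting≈560502.0 (right) → 1 crossing.
Only Upper has an odd count, so the point is inside Upper.

Upper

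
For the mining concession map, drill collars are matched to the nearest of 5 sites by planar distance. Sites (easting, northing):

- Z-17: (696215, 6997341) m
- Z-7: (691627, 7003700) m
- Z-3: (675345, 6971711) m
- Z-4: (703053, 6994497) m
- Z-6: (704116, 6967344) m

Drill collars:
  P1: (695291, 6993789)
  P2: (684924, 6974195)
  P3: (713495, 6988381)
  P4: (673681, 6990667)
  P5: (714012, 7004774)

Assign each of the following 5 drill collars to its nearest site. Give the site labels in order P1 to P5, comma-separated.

P1 → Z-17 (d²=13470480.00)
P2 → Z-3 (d²=97927497.00)
P3 → Z-4 (d²=146440820.00)
P4 → Z-3 (d²=362098832.00)
P5 → Z-4 (d²=225716410.00)

Z-17, Z-3, Z-4, Z-3, Z-4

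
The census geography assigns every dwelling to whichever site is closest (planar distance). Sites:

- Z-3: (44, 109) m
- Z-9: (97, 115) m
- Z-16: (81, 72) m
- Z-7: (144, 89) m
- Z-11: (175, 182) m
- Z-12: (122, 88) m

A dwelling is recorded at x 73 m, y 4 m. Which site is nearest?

Z-16

Squared distances to each site:
Z-3: 11866.000; Z-9: 12897.000; Z-16: 4688.000; Z-7: 12266.000; Z-11: 42088.000; Z-12: 9457.000.
Minimum at Z-16.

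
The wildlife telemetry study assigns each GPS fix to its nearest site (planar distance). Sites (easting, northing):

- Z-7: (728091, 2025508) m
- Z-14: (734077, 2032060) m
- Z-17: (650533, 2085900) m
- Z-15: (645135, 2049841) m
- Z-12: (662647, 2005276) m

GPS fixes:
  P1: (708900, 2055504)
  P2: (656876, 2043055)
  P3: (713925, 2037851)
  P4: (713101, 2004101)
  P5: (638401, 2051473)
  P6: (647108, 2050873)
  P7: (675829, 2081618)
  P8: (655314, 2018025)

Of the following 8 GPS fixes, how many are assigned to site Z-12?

1

P1 → Z-14
P2 → Z-15
P3 → Z-7
P4 → Z-7
P5 → Z-15
P6 → Z-15
P7 → Z-17
P8 → Z-12
1 of the 8 goes to Z-12.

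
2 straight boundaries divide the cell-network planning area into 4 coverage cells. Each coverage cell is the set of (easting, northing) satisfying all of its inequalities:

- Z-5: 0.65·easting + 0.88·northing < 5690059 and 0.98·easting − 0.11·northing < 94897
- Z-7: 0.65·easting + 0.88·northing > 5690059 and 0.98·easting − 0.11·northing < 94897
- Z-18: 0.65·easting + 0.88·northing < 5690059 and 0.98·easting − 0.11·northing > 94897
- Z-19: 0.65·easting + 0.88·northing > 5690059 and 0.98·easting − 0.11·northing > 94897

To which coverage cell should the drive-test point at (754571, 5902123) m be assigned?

0.65·754571 + 0.88·5902123 = 5684339.390, which is < 5690059
0.98·754571 − 0.11·5902123 = 90246.050, which is < 94897
This sign pattern matches Z-5.

Z-5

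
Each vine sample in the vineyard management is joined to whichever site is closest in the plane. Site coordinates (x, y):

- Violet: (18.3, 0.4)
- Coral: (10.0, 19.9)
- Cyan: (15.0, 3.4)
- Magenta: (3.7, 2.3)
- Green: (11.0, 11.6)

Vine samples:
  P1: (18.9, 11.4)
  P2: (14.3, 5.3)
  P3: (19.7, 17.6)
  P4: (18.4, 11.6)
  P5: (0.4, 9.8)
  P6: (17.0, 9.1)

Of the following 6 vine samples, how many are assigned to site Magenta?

P1 → Green
P2 → Cyan
P3 → Coral
P4 → Green
P5 → Magenta
P6 → Cyan
1 of the 6 goes to Magenta.

1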